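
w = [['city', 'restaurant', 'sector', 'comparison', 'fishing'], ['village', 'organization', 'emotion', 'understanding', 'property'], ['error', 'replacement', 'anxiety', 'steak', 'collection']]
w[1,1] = 'organization'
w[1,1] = 'organization'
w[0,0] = 'city'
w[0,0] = 'city'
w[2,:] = ['error', 'replacement', 'anxiety', 'steak', 'collection']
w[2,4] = 'collection'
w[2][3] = 'steak'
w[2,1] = 'replacement'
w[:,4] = ['fishing', 'property', 'collection']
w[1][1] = 'organization'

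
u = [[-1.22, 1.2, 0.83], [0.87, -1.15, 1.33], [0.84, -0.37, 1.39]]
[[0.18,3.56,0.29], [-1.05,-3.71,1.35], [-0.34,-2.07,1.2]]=u @ [[0.57,-1.06,0.04], [0.96,2.09,-0.25], [-0.33,-0.29,0.77]]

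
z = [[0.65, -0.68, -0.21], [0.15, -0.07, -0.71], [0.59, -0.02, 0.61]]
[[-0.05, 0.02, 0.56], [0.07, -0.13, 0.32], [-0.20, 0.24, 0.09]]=z@ [[-0.21,  0.19,  0.48], [-0.08,  0.09,  -0.26], [-0.13,  0.22,  -0.32]]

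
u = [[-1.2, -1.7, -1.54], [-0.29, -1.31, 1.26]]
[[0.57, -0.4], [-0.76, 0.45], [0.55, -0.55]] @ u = [[-0.57, -0.44, -1.38], [0.78, 0.7, 1.74], [-0.50, -0.21, -1.54]]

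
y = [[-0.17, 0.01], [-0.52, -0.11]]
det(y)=0.024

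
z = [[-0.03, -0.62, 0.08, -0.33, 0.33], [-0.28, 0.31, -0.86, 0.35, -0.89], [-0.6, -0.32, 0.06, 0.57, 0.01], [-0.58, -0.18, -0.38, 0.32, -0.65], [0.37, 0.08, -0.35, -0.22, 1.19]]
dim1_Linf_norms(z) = [0.62, 0.89, 0.6, 0.65, 1.19]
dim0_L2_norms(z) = [0.96, 0.79, 1.01, 0.84, 1.66]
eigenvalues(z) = [(1.59+0j), (0.46+0.53j), (0.46-0.53j), (-0.47+0j), (-0.18+0j)]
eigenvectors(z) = [[0.39+0.00j,(0.44-0.33j),0.44+0.33j,(0.71+0j),(-0.73+0j)], [-0.51+0.00j,(-0.67+0j),(-0.67-0j),(0.17+0j),(0.21+0j)], [(-0.19+0j),(0.17+0.35j),(0.17-0.35j),0.22+0.00j,0.01+0.00j], [-0.38+0.00j,(-0.12+0.05j),(-0.12-0.05j),0.64+0.00j,-0.65+0.00j], [0.64+0.00j,(-0.24+0.18j),-0.24-0.18j,-0.04+0.00j,(0.08+0j)]]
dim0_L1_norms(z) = [1.86, 1.51, 1.73, 1.79, 3.07]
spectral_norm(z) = 1.96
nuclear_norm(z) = 4.50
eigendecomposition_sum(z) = [[(0.25+0j), (-0.04+0j), (-0.06+0j), (-0.22-0j), 0.65-0.00j], [-0.33+0.00j, (0.05+0j), (0.08-0j), (0.28+0j), -0.84+0.00j], [(-0.12+0j), (0.02+0j), (0.03-0j), (0.1+0j), (-0.3+0j)], [(-0.25+0j), 0.04+0.00j, 0.06-0.00j, (0.21+0j), -0.62+0.00j], [(0.41+0j), (-0.06+0j), -0.10+0.00j, (-0.35-0j), 1.05-0.00j]] + [[(0.05+0.21j), (-0.13+0.14j), (0.24-0.2j), (-0.11-0.22j), -0.13-0.20j], [0.11-0.24j, 0.23-0.05j, -0.37+0.02j, -0.06+0.29j, -0.03+0.29j], [-0.16+0.00j, (-0.08-0.11j), (0.1+0.19j), 0.17-0.04j, (0.16-0.06j)], [-0.05j, (0.04-0.03j), (-0.07+0.03j), (0.01+0.06j), (0.02+0.06j)], [(-0.03-0.12j), 0.07-0.08j, (-0.13+0.11j), (0.06+0.12j), 0.07+0.11j]] + [[(0.05-0.21j), (-0.13-0.14j), 0.24+0.20j, -0.11+0.22j, -0.13+0.20j], [0.11+0.24j, (0.23+0.05j), -0.37-0.02j, -0.06-0.29j, (-0.03-0.29j)], [-0.16-0.00j, (-0.08+0.11j), 0.10-0.19j, (0.17+0.04j), 0.16+0.06j], [0.05j, 0.04+0.03j, -0.07-0.03j, (0.01-0.06j), 0.02-0.06j], [(-0.03+0.12j), (0.07+0.08j), -0.13-0.11j, (0.06-0.12j), 0.07-0.11j]] + [[(-0.53+0j), (-0.55+0j), (-0.54-0j), 0.40-0.00j, -0.03-0.00j], [(-0.13+0j), (-0.13+0j), -0.13-0.00j, (0.1-0j), (-0.01-0j)], [(-0.17+0j), -0.17+0.00j, -0.17-0.00j, (0.13-0j), (-0.01-0j)], [-0.48+0.00j, -0.49+0.00j, -0.49-0.00j, (0.36-0j), -0.02-0.00j], [(0.03-0j), (0.03-0j), (0.03+0j), (-0.02+0j), 0j]] + [[(0.15-0j),(0.22-0j),0.21+0.00j,-0.30+0.00j,-0.04+0.00j], [(-0.04+0j),(-0.07+0j),(-0.06-0j),0.09-0.00j,(0.01-0j)], [-0.00+0.00j,(-0+0j),(-0-0j),0.00-0.00j,-0j], [0.14-0.00j,0.20-0.00j,(0.18+0j),-0.27+0.00j,(-0.03+0j)], [(-0.02+0j),(-0.02+0j),(-0.02-0j),0.03-0.00j,0.00-0.00j]]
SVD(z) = [[0.22, 0.41, -0.2, -0.80, 0.31], [-0.61, -0.55, -0.28, -0.21, 0.46], [-0.2, 0.57, -0.54, 0.5, 0.32], [-0.48, 0.17, -0.32, -0.25, -0.75], [0.55, -0.42, -0.7, 0.05, -0.16]] @ diag([1.962589259022907, 1.0318374901795198, 0.8664585961832536, 0.5709463410867289, 0.06651744829565102]) @ [[0.39,  -0.07,  0.27,  -0.34,  0.81], [-0.44,  -0.65,  0.60,  0.14,  0.02], [0.39,  0.25,  0.64,  -0.33,  -0.52], [-0.09,  0.57,  0.39,  0.67,  0.25], [0.70,  -0.43,  -0.07,  0.55,  -0.12]]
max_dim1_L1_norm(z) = 2.69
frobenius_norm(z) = 2.45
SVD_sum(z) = [[0.17,-0.03,0.11,-0.15,0.35], [-0.47,0.08,-0.32,0.41,-0.97], [-0.15,0.03,-0.1,0.13,-0.31], [-0.37,0.06,-0.25,0.33,-0.77], [0.42,-0.07,0.29,-0.37,0.88]] + [[-0.19, -0.28, 0.26, 0.06, 0.01], [0.25, 0.37, -0.34, -0.08, -0.01], [-0.26, -0.38, 0.35, 0.08, 0.01], [-0.08, -0.11, 0.11, 0.02, 0.0], [0.19, 0.28, -0.26, -0.06, -0.01]] + [[-0.07, -0.04, -0.11, 0.06, 0.09],  [-0.09, -0.06, -0.15, 0.08, 0.12],  [-0.18, -0.11, -0.3, 0.15, 0.24],  [-0.11, -0.07, -0.18, 0.09, 0.15],  [-0.23, -0.15, -0.39, 0.20, 0.31]] + [[0.04, -0.26, -0.18, -0.31, -0.12],[0.01, -0.07, -0.05, -0.08, -0.03],[-0.03, 0.16, 0.11, 0.19, 0.07],[0.01, -0.08, -0.06, -0.1, -0.04],[-0.0, 0.02, 0.01, 0.02, 0.01]] + [[0.01,-0.01,-0.0,0.01,-0.00], [0.02,-0.01,-0.00,0.02,-0.00], [0.02,-0.01,-0.0,0.01,-0.00], [-0.04,0.02,0.0,-0.03,0.01], [-0.01,0.0,0.00,-0.01,0.0]]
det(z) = 0.07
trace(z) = 1.85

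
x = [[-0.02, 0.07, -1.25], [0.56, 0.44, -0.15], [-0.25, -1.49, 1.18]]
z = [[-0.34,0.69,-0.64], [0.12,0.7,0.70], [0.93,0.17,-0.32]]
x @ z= [[-1.15, -0.18, 0.46], [-0.28, 0.67, -0.0], [1.00, -1.01, -1.26]]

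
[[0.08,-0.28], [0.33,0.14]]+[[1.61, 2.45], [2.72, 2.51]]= [[1.69, 2.17], [3.05, 2.65]]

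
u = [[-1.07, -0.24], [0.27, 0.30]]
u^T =[[-1.07, 0.27], [-0.24, 0.3]]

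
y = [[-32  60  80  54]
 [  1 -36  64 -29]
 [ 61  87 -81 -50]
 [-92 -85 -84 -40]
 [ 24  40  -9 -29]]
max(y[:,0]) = 61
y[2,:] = [61, 87, -81, -50]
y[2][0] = 61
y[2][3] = -50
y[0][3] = 54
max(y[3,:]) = -40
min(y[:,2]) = -84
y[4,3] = -29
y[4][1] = 40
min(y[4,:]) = -29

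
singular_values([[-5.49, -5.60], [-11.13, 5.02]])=[12.65, 7.1]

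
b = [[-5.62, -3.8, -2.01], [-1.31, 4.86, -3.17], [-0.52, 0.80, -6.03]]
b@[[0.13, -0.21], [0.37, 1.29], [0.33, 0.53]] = [[-2.8, -4.79], [0.58, 4.86], [-1.76, -2.05]]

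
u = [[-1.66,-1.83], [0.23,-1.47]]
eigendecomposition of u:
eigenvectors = [[(0.94+0j), (0.94-0j)], [(-0.05-0.33j), -0.05+0.33j]]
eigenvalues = [(-1.56+0.64j), (-1.56-0.64j)]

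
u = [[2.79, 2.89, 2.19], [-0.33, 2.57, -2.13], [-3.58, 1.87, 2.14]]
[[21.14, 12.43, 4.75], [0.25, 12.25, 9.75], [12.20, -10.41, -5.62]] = u @ [[0.81, 3.1, 1.31], [3.51, 3.15, 2.09], [3.99, -2.43, -2.26]]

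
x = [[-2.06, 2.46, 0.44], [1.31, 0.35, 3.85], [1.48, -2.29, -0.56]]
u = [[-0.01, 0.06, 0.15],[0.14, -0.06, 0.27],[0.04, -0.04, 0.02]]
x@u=[[0.38, -0.29, 0.36], [0.19, -0.1, 0.37], [-0.36, 0.25, -0.41]]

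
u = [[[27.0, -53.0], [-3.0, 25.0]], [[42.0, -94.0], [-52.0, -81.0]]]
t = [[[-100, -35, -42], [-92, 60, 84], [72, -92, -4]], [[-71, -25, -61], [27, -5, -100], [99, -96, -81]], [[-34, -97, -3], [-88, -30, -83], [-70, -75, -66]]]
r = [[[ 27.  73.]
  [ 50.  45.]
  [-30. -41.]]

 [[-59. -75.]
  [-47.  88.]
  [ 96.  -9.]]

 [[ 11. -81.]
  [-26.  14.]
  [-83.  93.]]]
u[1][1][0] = -52.0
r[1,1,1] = 88.0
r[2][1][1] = 14.0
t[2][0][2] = -3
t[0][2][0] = 72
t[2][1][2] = -83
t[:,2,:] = [[72, -92, -4], [99, -96, -81], [-70, -75, -66]]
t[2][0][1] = -97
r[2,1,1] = 14.0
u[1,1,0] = -52.0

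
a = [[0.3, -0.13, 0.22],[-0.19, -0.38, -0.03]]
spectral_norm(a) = 0.43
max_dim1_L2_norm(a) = 0.43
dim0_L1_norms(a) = [0.49, 0.51, 0.25]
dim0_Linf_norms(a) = [0.3, 0.38, 0.22]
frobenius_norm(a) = 0.58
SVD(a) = [[-0.40, 0.92],  [0.92, 0.40]] @ diag([0.4331694943625637, 0.38608831781560143]) @ [[-0.68, -0.68, -0.27],  [0.51, -0.7, 0.49]]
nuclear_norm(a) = 0.82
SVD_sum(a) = [[0.12, 0.12, 0.05], [-0.27, -0.27, -0.11]] + [[0.18, -0.25, 0.17], [0.08, -0.11, 0.08]]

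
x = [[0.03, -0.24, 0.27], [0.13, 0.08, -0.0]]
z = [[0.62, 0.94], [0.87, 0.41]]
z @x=[[0.14, -0.07, 0.17], [0.08, -0.18, 0.23]]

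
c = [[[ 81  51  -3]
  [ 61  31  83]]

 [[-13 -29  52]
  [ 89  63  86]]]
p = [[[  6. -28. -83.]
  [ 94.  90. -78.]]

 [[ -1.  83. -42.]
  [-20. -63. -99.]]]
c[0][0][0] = 81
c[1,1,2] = 86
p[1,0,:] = [-1.0, 83.0, -42.0]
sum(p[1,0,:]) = 40.0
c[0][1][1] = 31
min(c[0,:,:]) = -3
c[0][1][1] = 31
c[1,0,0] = -13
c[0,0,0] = 81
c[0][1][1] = 31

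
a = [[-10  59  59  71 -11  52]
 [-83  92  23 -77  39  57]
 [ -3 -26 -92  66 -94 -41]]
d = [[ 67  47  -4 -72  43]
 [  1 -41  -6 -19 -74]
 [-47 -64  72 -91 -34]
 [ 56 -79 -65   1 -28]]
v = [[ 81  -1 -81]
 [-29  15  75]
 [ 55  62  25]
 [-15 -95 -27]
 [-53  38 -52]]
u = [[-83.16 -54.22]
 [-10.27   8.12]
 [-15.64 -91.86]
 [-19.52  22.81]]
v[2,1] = 62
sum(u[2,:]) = -107.5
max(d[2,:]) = 72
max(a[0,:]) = 71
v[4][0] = -53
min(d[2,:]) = -91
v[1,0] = -29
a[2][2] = -92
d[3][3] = 1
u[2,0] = -15.64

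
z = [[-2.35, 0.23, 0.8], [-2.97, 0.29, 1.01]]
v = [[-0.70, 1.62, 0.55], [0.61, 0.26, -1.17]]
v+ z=[[-3.05, 1.85, 1.35], [-2.36, 0.55, -0.16]]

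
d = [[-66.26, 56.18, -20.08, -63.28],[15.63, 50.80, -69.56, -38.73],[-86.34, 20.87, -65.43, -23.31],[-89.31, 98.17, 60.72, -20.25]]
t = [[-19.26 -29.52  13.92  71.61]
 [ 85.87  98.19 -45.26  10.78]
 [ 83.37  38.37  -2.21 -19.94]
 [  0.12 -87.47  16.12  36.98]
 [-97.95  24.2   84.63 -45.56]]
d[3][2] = 60.72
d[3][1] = 98.17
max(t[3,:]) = 36.98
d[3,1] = 98.17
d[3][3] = -20.25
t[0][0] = -19.26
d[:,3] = [-63.28, -38.73, -23.31, -20.25]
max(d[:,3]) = -20.25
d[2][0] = -86.34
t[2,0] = 83.37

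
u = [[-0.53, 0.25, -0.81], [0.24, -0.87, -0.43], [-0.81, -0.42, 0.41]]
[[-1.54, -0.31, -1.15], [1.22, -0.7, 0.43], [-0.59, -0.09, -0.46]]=u@ [[1.60, 0.07, 1.09], [-1.2, 0.57, -0.47], [0.49, 0.51, 0.56]]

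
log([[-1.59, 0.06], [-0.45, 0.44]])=[[(0.46+3.16j), (-0.04-0.09j)], [(0.29+0.71j), (-0.86-0.02j)]]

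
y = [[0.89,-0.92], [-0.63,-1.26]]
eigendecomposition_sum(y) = [[1.03, -0.40],[-0.27, 0.1]] + [[-0.14,  -0.52], [-0.36,  -1.36]]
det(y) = -1.70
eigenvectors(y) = [[0.97, 0.36], [-0.25, 0.93]]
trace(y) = -0.37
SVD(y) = [[0.60, 0.8],[0.80, -0.60]] @ diag([1.5602890135407206, 1.090182642598994]) @ [[0.02, -1.0], [1.0, 0.02]]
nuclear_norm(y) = 2.65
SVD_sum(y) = [[0.02, -0.94],[0.03, -1.25]] + [[0.87, 0.02], [-0.66, -0.01]]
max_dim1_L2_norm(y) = 1.41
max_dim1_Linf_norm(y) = 1.26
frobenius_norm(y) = 1.90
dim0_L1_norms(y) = [1.52, 2.18]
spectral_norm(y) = 1.56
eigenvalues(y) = [1.13, -1.5]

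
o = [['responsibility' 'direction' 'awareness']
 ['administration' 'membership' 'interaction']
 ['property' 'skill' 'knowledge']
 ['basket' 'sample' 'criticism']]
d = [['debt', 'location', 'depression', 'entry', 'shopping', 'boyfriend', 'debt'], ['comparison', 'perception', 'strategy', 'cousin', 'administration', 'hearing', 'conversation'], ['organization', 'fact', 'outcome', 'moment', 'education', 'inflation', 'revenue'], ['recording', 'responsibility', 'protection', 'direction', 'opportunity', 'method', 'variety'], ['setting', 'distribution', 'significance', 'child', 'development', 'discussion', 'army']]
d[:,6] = ['debt', 'conversation', 'revenue', 'variety', 'army']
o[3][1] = 'sample'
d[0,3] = 'entry'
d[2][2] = 'outcome'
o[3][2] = 'criticism'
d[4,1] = 'distribution'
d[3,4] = 'opportunity'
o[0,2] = 'awareness'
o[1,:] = ['administration', 'membership', 'interaction']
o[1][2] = 'interaction'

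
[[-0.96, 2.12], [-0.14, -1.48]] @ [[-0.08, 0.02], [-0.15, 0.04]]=[[-0.24, 0.07], [0.23, -0.06]]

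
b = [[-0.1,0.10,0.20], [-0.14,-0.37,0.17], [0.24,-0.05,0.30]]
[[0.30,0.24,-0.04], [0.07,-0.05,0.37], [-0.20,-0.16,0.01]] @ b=[[-0.07, -0.06, 0.09], [0.09, 0.01, 0.12], [0.04, 0.04, -0.06]]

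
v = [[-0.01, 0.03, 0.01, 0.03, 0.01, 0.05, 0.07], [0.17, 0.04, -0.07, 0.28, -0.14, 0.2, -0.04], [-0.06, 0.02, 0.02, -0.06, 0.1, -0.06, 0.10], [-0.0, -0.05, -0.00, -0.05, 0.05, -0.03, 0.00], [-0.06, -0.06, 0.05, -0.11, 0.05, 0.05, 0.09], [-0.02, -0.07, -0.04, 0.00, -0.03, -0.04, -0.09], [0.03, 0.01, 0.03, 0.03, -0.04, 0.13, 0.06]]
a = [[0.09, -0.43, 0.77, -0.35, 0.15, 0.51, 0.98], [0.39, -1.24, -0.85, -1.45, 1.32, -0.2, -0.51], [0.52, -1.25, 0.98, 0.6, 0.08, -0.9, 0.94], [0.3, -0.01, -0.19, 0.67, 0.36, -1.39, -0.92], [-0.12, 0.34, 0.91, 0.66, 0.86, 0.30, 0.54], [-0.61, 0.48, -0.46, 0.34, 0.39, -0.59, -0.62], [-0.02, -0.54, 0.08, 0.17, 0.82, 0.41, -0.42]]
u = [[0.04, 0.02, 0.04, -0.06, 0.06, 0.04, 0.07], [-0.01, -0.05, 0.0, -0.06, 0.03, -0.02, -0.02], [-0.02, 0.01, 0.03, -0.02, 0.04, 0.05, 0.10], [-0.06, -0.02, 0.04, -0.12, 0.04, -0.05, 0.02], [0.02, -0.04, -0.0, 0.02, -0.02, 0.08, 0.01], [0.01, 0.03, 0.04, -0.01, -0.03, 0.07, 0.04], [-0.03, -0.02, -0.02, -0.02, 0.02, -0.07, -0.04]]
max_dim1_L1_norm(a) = 5.96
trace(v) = 0.07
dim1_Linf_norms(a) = [0.98, 1.45, 1.25, 1.39, 0.91, 0.62, 0.82]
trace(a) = 0.35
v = a @ u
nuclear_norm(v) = 0.95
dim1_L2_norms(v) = [0.1, 0.42, 0.18, 0.09, 0.19, 0.13, 0.16]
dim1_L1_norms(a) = [3.28, 5.96, 5.27, 3.84, 3.73, 3.49, 2.46]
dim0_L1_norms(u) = [0.19, 0.19, 0.17, 0.31, 0.24, 0.38, 0.3]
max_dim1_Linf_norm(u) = 0.12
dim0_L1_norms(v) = [0.35, 0.28, 0.22, 0.56, 0.42, 0.56, 0.45]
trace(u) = -0.09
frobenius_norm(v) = 0.55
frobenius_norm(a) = 4.77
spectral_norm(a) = 2.80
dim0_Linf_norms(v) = [0.17, 0.07, 0.07, 0.28, 0.14, 0.2, 0.1]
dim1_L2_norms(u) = [0.13, 0.09, 0.13, 0.16, 0.1, 0.1, 0.09]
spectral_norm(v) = 0.47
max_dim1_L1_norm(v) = 0.94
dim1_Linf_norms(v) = [0.07, 0.28, 0.1, 0.05, 0.11, 0.09, 0.13]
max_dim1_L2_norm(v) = 0.42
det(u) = 0.00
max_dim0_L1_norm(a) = 4.93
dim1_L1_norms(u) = [0.33, 0.19, 0.27, 0.35, 0.19, 0.23, 0.22]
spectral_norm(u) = 0.20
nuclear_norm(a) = 10.50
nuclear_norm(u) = 0.61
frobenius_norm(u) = 0.31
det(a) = -1.17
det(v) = 0.00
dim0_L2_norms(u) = [0.08, 0.08, 0.08, 0.15, 0.1, 0.15, 0.14]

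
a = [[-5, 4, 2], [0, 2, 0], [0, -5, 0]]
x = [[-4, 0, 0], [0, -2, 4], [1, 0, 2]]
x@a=[[20, -16, -8], [0, -24, 0], [-5, -6, 2]]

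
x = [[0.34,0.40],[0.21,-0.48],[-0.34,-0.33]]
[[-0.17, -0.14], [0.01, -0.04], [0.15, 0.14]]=x @ [[-0.3,-0.34], [-0.16,-0.07]]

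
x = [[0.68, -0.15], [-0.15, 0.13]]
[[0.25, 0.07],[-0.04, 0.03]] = x@[[0.42, 0.21], [0.21, 0.50]]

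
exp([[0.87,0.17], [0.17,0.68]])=[[2.42, 0.37], [0.37, 2.0]]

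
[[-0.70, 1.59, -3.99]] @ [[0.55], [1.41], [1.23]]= [[-3.05]]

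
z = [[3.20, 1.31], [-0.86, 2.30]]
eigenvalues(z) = [(2.75+0.96j), (2.75-0.96j)]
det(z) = 8.49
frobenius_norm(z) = 4.24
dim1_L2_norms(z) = [3.46, 2.46]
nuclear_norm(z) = 5.91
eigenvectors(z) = [[0.78+0.00j,0.78-0.00j], [-0.27+0.57j,-0.27-0.57j]]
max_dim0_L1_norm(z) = 4.06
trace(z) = 5.50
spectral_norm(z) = 3.46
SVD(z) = [[-1.00, -0.04],[-0.04, 1.0]] @ diag([3.4594178843217, 2.4531872944467934]) @ [[-0.91, -0.41],  [-0.41, 0.91]]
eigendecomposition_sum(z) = [[1.60-0.16j, 0.66-1.87j], [(-0.43+1.23j), 1.15+1.12j]] + [[(1.6+0.16j),(0.66+1.87j)], [-0.43-1.23j,(1.15-1.12j)]]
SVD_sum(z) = [[3.16, 1.41], [0.14, 0.06]] + [[0.04, -0.1], [-1.0, 2.24]]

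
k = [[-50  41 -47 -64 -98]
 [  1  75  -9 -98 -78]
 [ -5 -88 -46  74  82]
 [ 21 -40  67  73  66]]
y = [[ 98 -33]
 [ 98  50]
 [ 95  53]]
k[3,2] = 67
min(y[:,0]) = 95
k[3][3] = 73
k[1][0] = 1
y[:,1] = [-33, 50, 53]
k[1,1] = 75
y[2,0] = 95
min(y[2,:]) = 53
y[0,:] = [98, -33]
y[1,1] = 50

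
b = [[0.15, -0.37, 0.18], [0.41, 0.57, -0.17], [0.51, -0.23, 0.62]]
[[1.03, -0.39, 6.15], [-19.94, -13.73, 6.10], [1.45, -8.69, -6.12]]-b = [[0.88, -0.02, 5.97], [-20.35, -14.30, 6.27], [0.94, -8.46, -6.74]]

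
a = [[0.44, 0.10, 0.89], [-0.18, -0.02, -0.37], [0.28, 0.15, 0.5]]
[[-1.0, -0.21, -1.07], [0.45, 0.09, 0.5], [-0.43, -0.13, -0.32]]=a @ [[-2.03, -1.37, 1.43], [2.07, 0.37, 2.49], [-0.35, 0.4, -2.19]]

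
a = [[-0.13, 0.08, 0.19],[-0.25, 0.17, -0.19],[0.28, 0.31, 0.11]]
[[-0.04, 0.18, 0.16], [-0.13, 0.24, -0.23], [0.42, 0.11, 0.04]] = a @ [[0.82, -0.57, 0.02], [0.56, 0.8, -0.24], [0.12, 0.20, 0.97]]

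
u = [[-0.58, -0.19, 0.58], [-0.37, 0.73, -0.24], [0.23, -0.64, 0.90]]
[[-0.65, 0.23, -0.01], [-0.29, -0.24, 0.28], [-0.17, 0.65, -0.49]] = u@[[0.68, 0.27, -0.41], [-0.22, 0.03, 0.04], [-0.52, 0.67, -0.41]]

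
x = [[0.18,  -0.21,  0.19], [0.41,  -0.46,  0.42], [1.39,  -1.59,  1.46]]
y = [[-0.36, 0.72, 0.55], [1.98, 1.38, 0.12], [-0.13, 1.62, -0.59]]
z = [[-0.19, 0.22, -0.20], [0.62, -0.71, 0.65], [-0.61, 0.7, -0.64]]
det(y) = 3.06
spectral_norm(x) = 2.69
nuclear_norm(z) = 1.65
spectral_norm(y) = 2.62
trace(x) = 1.18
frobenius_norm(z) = 1.65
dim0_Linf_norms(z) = [0.62, 0.71, 0.65]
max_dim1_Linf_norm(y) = 1.98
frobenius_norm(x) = 2.69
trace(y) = 0.43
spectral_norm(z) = 1.65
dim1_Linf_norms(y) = [0.72, 1.98, 1.62]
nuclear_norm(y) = 4.91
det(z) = -0.00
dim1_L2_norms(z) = [0.35, 1.14, 1.13]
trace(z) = -1.54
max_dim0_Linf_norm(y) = 1.98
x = y @ z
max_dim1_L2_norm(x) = 2.57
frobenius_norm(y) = 3.13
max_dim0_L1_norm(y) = 3.72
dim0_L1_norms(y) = [2.47, 3.72, 1.26]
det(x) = 0.00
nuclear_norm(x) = 2.70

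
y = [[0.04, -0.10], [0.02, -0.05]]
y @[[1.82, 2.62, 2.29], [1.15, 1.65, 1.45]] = [[-0.04, -0.06, -0.05], [-0.02, -0.03, -0.03]]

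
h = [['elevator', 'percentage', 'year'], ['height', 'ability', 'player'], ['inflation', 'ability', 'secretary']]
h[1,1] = 'ability'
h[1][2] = 'player'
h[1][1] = 'ability'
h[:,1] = ['percentage', 'ability', 'ability']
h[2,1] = 'ability'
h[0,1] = 'percentage'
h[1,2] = 'player'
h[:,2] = ['year', 'player', 'secretary']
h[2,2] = 'secretary'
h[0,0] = 'elevator'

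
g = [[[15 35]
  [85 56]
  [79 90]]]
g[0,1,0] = 85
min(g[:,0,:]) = 15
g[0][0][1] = 35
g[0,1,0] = 85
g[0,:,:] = [[15, 35], [85, 56], [79, 90]]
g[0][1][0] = 85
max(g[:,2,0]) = 79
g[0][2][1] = 90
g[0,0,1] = 35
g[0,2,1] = 90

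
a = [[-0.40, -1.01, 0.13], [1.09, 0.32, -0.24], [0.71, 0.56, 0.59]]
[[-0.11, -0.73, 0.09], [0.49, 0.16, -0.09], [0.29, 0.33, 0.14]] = a @ [[0.47, -0.08, 0.00],[-0.08, 0.75, -0.05],[0.00, -0.05, 0.29]]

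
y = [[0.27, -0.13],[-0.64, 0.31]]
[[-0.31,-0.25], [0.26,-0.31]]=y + [[-0.58, -0.12],  [0.90, -0.62]]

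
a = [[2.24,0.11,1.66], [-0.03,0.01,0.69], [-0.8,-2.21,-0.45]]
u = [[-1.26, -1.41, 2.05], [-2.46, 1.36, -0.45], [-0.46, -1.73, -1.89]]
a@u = [[-3.86, -5.88, 1.41],[-0.30, -1.14, -1.37],[6.65, -1.10, 0.21]]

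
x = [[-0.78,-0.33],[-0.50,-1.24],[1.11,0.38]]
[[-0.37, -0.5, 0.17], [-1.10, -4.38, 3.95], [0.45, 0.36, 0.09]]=x @ [[0.12, -1.03, 1.36], [0.84, 3.95, -3.73]]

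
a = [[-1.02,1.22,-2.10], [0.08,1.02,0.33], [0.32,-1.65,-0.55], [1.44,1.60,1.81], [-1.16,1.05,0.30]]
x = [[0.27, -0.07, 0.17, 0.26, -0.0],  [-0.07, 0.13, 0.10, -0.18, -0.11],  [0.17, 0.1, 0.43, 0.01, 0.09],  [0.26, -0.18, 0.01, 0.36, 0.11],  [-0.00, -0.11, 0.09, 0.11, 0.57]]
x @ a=[[0.15,  0.39,  -0.21],[-0.02,  -0.52,  -0.22],[-0.12,  -0.29,  -0.52],[0.11,  0.81,  0.07],[-0.48,  0.51,  0.28]]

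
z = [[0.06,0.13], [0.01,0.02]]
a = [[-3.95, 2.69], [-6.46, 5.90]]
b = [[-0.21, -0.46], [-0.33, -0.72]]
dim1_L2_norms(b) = [0.51, 0.79]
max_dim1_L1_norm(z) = 0.19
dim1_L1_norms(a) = [6.64, 12.36]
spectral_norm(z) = 0.14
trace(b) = -0.93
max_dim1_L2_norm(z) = 0.14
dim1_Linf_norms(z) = [0.13, 0.02]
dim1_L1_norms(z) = [0.19, 0.03]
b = a @ z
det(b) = -0.00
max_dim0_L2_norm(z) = 0.13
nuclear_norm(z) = 0.15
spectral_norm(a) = 9.95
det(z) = -0.00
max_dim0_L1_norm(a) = 10.41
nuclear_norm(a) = 10.55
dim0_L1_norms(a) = [10.41, 8.59]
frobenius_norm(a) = 9.97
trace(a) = 1.95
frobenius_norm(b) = 0.94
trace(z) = 0.08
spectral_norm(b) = 0.94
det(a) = -5.93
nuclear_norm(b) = 0.94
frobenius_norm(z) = 0.14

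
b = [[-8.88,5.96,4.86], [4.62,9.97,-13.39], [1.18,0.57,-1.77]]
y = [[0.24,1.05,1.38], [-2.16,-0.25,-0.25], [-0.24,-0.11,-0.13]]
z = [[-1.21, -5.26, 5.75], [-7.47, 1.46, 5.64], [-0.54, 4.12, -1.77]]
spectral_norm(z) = 10.77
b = y @ z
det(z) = -55.62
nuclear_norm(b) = 29.03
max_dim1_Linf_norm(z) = 7.47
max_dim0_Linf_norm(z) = 7.47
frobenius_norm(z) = 13.13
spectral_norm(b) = 17.81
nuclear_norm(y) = 3.92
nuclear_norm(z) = 18.94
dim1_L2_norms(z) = [7.89, 9.47, 4.52]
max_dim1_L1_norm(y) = 2.67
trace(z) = -1.52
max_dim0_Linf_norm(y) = 2.16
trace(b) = -0.68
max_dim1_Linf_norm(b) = 13.39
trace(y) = -0.14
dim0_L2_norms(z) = [7.59, 6.84, 8.25]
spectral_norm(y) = 2.33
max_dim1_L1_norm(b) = 27.98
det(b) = -0.88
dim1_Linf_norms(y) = [1.38, 2.16, 0.24]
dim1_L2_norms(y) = [1.75, 2.19, 0.29]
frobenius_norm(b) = 21.04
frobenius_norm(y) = 2.82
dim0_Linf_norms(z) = [7.47, 5.26, 5.75]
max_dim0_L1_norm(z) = 13.16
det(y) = 0.01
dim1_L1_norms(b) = [19.7, 27.98, 3.52]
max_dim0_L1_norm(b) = 20.02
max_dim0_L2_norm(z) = 8.25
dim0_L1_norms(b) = [14.68, 16.5, 20.02]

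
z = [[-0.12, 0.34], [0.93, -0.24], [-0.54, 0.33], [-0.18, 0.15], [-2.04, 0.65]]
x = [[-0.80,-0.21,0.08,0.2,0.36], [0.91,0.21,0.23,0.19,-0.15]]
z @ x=[[0.41, 0.1, 0.07, 0.04, -0.09], [-0.96, -0.25, 0.02, 0.14, 0.37], [0.73, 0.18, 0.03, -0.05, -0.24], [0.28, 0.07, 0.02, -0.01, -0.09], [2.22, 0.56, -0.01, -0.28, -0.83]]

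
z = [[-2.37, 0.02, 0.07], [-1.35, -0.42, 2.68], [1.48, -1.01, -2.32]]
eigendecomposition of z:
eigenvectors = [[(0.55+0j), -0.01-0.01j, (-0.01+0.01j)], [(0.78+0j), -0.85+0.00j, (-0.85-0j)], [-0.30+0.00j, (0.29-0.43j), 0.29+0.43j]]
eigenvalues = [(-2.38+0j), (-1.37+1.32j), (-1.37-1.32j)]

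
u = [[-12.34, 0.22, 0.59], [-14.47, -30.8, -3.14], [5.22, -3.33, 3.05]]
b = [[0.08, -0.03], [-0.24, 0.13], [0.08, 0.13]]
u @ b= [[-0.99, 0.48], [5.98, -3.98], [1.46, -0.19]]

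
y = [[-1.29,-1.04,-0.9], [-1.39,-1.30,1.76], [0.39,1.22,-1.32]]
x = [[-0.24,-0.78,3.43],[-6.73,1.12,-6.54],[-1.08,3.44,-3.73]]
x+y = [[-1.53, -1.82, 2.53], [-8.12, -0.18, -4.78], [-0.69, 4.66, -5.05]]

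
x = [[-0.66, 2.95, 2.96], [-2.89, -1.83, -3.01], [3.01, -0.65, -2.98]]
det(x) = -32.58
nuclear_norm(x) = 11.62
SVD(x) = [[0.67, 0.07, 0.74], [-0.55, 0.71, 0.44], [-0.49, -0.7, 0.52]] @ diag([6.109316415158981, 4.25816298807937, 1.252238358468548]) @ [[-0.06, 0.54, 0.84], [-0.99, -0.15, 0.03], [-0.14, 0.83, -0.54]]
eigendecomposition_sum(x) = [[0.19+0.99j, 0.77+0.33j, (-0.03+0.68j)], [-1.60+0.05j, -0.71+1.12j, -1.06-0.21j], [(0.82+0.32j), (0.6-0.41j), 0.49+0.34j]] + [[(0.19-0.99j), 0.77-0.33j, (-0.03-0.68j)],[-1.60-0.05j, -0.71-1.12j, -1.06+0.21j],[(0.82-0.32j), 0.60+0.41j, 0.49-0.34j]] + [[-1.05+0.00j, 1.41-0.00j, (3.01+0j)], [0.31-0.00j, -0.42+0.00j, -0.89-0.00j], [1.38-0.00j, (-1.85+0j), (-3.95-0j)]]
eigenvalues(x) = [(-0.03+2.45j), (-0.03-2.45j), (-5.42+0j)]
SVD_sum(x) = [[-0.24, 2.23, 3.45], [0.19, -1.82, -2.81], [0.17, -1.64, -2.53]] + [[-0.29, -0.04, 0.01], [-3.0, -0.46, 0.10], [2.93, 0.45, -0.09]] + [[-0.13, 0.76, -0.50], [-0.08, 0.45, -0.30], [-0.09, 0.54, -0.35]]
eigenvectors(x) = [[0.08+0.48j, 0.08-0.48j, -0.60+0.00j], [(-0.77+0j), -0.77-0.00j, 0.18+0.00j], [(0.39+0.17j), 0.39-0.17j, 0.78+0.00j]]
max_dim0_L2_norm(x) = 5.17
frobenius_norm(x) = 7.55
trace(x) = -5.47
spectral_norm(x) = 6.11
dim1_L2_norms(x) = [4.23, 4.56, 4.29]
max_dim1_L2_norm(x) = 4.56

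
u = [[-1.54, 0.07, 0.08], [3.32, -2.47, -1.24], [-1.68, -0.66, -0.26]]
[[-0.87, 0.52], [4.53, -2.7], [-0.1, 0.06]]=u@[[0.52, -0.31],[-1.28, 0.76],[0.29, -0.17]]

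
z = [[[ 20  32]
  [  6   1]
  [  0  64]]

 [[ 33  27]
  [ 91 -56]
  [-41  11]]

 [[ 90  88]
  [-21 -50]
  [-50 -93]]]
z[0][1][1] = 1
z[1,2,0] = -41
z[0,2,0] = 0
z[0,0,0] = 20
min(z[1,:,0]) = -41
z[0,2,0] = 0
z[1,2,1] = 11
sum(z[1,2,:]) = -30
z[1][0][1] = 27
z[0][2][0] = 0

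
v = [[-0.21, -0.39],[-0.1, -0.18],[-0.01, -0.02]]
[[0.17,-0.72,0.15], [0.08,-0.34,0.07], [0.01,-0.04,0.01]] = v @ [[-0.61, 0.82, -0.45],  [-0.10, 1.41, -0.15]]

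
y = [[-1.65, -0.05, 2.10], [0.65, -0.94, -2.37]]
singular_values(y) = [3.61, 1.01]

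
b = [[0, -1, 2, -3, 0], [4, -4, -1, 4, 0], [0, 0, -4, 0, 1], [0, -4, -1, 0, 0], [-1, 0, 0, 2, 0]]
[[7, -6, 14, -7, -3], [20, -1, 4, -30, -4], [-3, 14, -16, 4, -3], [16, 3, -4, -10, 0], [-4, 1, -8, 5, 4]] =b @ [[2, -1, 4, -5, -2], [-4, 0, 0, 3, 0], [0, -3, 4, -2, 0], [-1, 0, -2, 0, 1], [-3, 2, 0, -4, -3]]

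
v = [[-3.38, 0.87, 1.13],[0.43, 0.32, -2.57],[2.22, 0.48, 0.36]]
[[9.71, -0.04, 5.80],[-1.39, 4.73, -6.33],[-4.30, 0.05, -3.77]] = v @ [[-2.34, -0.09, -1.58], [1.61, 1.74, -2.01], [0.35, -1.64, 1.95]]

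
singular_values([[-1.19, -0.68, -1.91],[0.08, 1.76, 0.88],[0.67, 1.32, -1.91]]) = [2.9, 2.42, 0.99]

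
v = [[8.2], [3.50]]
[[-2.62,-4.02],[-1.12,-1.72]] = v @ [[-0.32, -0.49]]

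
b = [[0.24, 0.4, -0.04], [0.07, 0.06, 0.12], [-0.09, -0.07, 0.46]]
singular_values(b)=[0.54, 0.42, 0.04]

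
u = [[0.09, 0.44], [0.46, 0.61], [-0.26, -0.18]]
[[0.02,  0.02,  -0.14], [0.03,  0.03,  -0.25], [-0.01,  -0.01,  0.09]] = u@[[0.02, 0.02, -0.14], [0.03, 0.04, -0.30]]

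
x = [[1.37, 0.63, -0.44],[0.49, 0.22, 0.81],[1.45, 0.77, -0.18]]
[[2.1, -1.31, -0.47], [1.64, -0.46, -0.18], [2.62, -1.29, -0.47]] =x@[[1.27, -1.39, -0.49],[1.22, 0.95, 0.31],[0.92, 0.01, -0.01]]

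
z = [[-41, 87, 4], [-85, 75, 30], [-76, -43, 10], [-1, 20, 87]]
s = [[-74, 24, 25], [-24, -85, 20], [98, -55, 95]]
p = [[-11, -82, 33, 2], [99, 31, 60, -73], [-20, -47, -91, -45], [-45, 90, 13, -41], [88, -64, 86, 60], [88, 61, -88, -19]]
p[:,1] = [-82, 31, -47, 90, -64, 61]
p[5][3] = -19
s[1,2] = 20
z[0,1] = 87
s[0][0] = -74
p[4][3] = 60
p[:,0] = [-11, 99, -20, -45, 88, 88]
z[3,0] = -1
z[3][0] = -1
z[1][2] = 30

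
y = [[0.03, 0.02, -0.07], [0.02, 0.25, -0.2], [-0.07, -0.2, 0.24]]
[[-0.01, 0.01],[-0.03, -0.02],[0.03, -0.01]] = y@[[0.05, 0.32], [-0.05, -0.17], [0.1, -0.07]]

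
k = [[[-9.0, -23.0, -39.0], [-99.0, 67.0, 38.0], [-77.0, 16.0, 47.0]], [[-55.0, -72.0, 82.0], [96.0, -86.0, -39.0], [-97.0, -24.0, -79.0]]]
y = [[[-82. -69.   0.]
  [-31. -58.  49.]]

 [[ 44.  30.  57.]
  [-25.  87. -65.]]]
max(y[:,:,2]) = 57.0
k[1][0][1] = -72.0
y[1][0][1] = 30.0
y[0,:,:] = [[-82.0, -69.0, 0.0], [-31.0, -58.0, 49.0]]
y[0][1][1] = -58.0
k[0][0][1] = -23.0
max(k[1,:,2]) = 82.0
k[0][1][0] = -99.0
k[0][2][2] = 47.0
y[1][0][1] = 30.0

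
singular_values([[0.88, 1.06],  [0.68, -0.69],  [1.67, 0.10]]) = [2.04, 1.21]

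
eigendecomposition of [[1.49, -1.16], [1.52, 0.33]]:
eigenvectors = [[0.29+0.59j, (0.29-0.59j)],[(0.75+0j), (0.75-0j)]]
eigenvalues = [(0.91+1.19j), (0.91-1.19j)]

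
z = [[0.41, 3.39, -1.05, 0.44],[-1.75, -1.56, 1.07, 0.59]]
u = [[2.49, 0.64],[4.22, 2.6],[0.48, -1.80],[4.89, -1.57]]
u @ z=[[-0.1, 7.44, -1.93, 1.47], [-2.82, 10.25, -1.65, 3.39], [3.35, 4.44, -2.43, -0.85], [4.75, 19.03, -6.81, 1.23]]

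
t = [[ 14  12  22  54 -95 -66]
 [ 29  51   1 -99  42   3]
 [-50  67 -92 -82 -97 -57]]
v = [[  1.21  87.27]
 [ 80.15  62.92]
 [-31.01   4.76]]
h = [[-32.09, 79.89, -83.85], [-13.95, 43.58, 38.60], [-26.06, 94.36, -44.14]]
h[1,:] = [-13.95, 43.58, 38.6]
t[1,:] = [29, 51, 1, -99, 42, 3]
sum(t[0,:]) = -59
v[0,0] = 1.21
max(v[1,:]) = 80.15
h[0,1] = 79.89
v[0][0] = 1.21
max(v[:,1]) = 87.27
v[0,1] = 87.27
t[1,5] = 3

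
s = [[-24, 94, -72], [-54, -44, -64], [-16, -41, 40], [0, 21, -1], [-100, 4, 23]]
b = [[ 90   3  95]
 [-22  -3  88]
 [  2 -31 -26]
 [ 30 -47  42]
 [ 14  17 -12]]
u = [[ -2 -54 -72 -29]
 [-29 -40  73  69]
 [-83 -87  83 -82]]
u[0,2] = -72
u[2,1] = -87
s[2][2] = 40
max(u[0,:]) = -2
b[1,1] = -3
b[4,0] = 14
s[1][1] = -44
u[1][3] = 69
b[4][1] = 17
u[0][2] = -72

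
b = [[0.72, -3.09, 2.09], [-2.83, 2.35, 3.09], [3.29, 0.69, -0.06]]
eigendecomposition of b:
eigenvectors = [[0.60+0.00j, (0.72+0j), (0.72-0j)], [0.54+0.00j, -0.26-0.20j, (-0.26+0.2j)], [(-0.58+0j), (0.59-0.12j), 0.59+0.12j]]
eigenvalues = [(-4.1+0j), (3.55+0.5j), (3.55-0.5j)]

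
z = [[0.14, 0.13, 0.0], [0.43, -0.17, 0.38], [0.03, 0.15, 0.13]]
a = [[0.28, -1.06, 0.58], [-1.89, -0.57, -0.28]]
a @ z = [[-0.40, 0.3, -0.33], [-0.52, -0.19, -0.25]]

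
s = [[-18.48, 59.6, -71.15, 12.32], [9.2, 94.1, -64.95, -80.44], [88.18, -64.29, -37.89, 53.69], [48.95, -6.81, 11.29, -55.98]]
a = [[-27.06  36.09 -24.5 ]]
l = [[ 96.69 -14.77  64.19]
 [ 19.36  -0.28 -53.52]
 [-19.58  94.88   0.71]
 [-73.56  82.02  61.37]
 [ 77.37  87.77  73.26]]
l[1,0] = 19.36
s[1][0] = 9.2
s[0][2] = -71.15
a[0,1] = 36.09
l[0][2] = 64.19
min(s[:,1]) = -64.29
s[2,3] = 53.69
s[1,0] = 9.2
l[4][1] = 87.77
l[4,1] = 87.77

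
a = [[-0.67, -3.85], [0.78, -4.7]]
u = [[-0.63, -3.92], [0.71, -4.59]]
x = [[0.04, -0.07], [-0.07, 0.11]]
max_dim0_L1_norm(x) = 0.18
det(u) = 5.67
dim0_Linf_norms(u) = [0.71, 4.59]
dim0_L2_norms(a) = [1.03, 6.08]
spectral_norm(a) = 6.08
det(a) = 6.15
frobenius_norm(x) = 0.15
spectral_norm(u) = 6.04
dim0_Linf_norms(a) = [0.78, 4.7]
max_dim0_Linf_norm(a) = 4.7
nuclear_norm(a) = 7.09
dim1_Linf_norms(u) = [3.92, 4.59]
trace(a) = -5.37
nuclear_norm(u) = 6.98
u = x + a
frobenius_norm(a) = 6.16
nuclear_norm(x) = 0.16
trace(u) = -5.22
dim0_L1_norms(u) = [1.34, 8.51]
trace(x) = 0.15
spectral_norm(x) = 0.15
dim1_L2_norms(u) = [3.97, 4.64]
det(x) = -0.00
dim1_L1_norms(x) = [0.11, 0.18]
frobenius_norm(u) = 6.11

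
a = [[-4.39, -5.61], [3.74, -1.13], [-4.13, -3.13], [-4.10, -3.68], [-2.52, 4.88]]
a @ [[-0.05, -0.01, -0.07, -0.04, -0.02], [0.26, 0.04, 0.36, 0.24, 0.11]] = [[-1.24, -0.18, -1.71, -1.17, -0.53], [-0.48, -0.08, -0.67, -0.42, -0.20], [-0.61, -0.08, -0.84, -0.59, -0.26], [-0.75, -0.11, -1.04, -0.72, -0.32], [1.39, 0.22, 1.93, 1.27, 0.59]]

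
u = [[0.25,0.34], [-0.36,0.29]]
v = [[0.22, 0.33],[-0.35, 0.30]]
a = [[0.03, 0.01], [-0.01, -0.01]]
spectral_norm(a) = 0.03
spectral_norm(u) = 0.46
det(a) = -0.00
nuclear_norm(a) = 0.04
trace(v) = 0.52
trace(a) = 0.02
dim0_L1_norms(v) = [0.57, 0.63]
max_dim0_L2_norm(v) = 0.45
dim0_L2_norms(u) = [0.44, 0.45]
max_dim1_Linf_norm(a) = 0.03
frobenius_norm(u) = 0.63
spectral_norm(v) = 0.47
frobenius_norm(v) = 0.61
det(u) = 0.19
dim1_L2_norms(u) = [0.42, 0.46]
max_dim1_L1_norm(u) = 0.65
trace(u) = 0.54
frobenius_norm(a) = 0.03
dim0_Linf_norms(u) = [0.36, 0.34]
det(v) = 0.18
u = a + v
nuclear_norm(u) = 0.88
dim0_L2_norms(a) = [0.03, 0.01]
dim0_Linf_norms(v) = [0.35, 0.33]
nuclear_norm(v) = 0.86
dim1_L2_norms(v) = [0.4, 0.46]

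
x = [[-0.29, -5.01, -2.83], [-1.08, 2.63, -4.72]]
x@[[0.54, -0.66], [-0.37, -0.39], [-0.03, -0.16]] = [[1.78,2.6], [-1.41,0.44]]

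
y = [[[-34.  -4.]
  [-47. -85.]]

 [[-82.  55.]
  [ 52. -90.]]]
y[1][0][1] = 55.0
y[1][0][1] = 55.0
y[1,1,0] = 52.0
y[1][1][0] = 52.0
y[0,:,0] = [-34.0, -47.0]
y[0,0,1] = -4.0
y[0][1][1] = -85.0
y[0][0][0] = -34.0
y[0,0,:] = [-34.0, -4.0]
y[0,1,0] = -47.0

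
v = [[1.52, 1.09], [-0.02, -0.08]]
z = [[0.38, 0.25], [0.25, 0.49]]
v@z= [[0.85, 0.91], [-0.03, -0.04]]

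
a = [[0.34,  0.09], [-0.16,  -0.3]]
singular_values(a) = [0.45, 0.2]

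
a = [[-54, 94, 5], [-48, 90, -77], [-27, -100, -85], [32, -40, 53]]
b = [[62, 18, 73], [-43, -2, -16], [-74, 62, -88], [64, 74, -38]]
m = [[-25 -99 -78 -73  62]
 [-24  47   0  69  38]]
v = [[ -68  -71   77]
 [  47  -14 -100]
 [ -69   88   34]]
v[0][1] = -71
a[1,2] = -77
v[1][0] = 47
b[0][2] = 73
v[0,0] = -68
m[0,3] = -73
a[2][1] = -100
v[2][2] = 34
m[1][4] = 38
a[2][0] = -27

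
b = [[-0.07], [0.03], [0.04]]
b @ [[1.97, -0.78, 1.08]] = [[-0.14, 0.05, -0.08], [0.06, -0.02, 0.03], [0.08, -0.03, 0.04]]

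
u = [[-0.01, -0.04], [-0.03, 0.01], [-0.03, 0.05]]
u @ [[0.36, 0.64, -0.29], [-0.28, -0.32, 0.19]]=[[0.01,  0.01,  -0.00],[-0.01,  -0.02,  0.01],[-0.02,  -0.04,  0.02]]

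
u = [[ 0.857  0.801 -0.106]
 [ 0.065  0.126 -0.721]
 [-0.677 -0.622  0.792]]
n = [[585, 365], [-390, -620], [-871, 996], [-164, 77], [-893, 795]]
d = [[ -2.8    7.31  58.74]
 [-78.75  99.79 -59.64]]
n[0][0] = 585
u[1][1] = 0.126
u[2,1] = -0.622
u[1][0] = 0.065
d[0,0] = -2.8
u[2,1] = -0.622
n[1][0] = -390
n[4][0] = -893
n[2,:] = [-871, 996]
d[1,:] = [-78.75, 99.79, -59.64]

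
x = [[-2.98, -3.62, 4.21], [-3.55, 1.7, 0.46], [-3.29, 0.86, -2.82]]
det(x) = 67.88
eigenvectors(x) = [[(-0.32+0j),  0.68+0.00j,  (0.68-0j)], [(0.9+0j),  0.35+0.14j,  (0.35-0.14j)], [(0.31+0j),  0.20+0.60j,  (0.2-0.6j)]]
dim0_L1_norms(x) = [9.82, 6.18, 7.49]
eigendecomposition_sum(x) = [[(0.47+0j),  -1.03+0.00j,  0.25+0.00j], [-1.31-0.00j,  (2.9+0j),  -0.70+0.00j], [(-0.45-0j),  0.99+0.00j,  (-0.24+0j)]] + [[(-1.72+1.02j),  (-1.29-0.36j),  (1.98+2.13j)], [(-1.12+0.17j),  (-0.6-0.47j),  0.58+1.54j], [(-1.42-1.22j),  (-0.07-1.25j),  (-1.29+2.39j)]] + [[-1.72-1.02j,-1.29+0.36j,1.98-2.13j], [-1.12-0.17j,(-0.6+0.47j),(0.58-1.54j)], [-1.42+1.22j,(-0.07+1.25j),-1.29-2.39j]]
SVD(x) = [[-0.97, 0.01, 0.22], [-0.18, -0.64, -0.74], [0.13, -0.76, 0.63]] @ diag([6.448427244770462, 5.44097638793101, 1.9345960857189883]) @ [[0.48, 0.52, -0.71], [0.88, -0.33, 0.35], [-0.05, -0.79, -0.61]]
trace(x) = -4.10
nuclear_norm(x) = 13.82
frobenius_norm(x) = 8.66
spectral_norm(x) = 6.45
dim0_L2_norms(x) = [5.68, 4.09, 5.09]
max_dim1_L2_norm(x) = 6.3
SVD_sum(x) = [[-3.02, -3.26, 4.45], [-0.55, -0.6, 0.82], [0.41, 0.44, -0.61]] + [[0.07,-0.03,0.03], [-3.07,1.16,-1.24], [-3.64,1.38,-1.47]] + [[-0.02,-0.34,-0.26],[0.07,1.13,0.88],[-0.06,-0.96,-0.75]]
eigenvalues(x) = [(3.12+0j), (-3.61+2.95j), (-3.61-2.95j)]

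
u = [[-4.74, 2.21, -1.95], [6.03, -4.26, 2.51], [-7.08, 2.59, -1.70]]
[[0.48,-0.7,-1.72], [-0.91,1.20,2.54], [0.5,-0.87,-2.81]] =u @ [[0.02, 0.04, 0.39], [0.2, -0.22, -0.25], [-0.07, 0.01, -0.35]]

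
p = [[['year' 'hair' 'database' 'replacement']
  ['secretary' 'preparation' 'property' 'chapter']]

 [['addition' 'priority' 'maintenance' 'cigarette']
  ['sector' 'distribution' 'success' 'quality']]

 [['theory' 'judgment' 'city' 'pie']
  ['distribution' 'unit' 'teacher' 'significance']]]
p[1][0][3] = 'cigarette'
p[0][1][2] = 'property'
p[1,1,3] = 'quality'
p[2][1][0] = 'distribution'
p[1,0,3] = 'cigarette'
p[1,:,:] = [['addition', 'priority', 'maintenance', 'cigarette'], ['sector', 'distribution', 'success', 'quality']]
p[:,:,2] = [['database', 'property'], ['maintenance', 'success'], ['city', 'teacher']]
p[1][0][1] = 'priority'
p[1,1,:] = ['sector', 'distribution', 'success', 'quality']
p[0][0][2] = 'database'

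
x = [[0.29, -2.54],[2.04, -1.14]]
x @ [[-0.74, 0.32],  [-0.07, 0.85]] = [[-0.04,-2.07], [-1.43,-0.32]]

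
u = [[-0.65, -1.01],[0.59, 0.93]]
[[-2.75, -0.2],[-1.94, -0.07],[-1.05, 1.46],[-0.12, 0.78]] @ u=[[1.67, 2.59], [1.22, 1.89], [1.54, 2.42], [0.54, 0.85]]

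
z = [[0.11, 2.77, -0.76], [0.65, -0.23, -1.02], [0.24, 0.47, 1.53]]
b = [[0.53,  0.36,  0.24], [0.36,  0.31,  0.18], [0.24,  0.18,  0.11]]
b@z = [[0.35, 1.5, -0.40], [0.28, 1.01, -0.31], [0.17, 0.68, -0.2]]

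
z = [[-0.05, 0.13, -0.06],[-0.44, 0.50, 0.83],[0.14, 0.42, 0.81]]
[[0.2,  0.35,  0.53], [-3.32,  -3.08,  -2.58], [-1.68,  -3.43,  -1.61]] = z@ [[2.89, -0.69, 1.95], [1.18, 0.44, 3.00], [-3.18, -4.34, -3.88]]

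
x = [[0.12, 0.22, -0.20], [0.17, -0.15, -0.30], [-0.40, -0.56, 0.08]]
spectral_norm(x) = 0.75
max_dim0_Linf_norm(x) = 0.56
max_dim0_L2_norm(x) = 0.62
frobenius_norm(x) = 0.85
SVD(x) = [[-0.38, -0.26, 0.89], [-0.06, -0.95, -0.30], [0.92, -0.17, 0.35]] @ diag([0.7474603214022362, 0.3909855082567631, 0.11239839973267567]) @ [[-0.57,-0.79,0.23], [-0.32,0.46,0.83], [-0.76,0.40,-0.52]]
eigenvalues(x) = [0.62, -0.11, -0.46]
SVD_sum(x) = [[0.16, 0.23, -0.06], [0.03, 0.04, -0.01], [-0.39, -0.54, 0.16]] + [[0.03, -0.05, -0.08], [0.12, -0.17, -0.31], [0.02, -0.03, -0.06]] + [[-0.08, 0.04, -0.05],[0.03, -0.01, 0.02],[-0.03, 0.02, -0.02]]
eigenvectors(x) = [[0.48, 0.78, -0.02], [0.41, -0.39, 0.7], [-0.77, 0.49, 0.71]]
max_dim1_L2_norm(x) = 0.69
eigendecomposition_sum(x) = [[0.2,0.18,-0.17],[0.17,0.15,-0.14],[-0.32,-0.29,0.28]] + [[-0.08, 0.03, -0.03], [0.04, -0.02, 0.02], [-0.05, 0.02, -0.02]] + [[0.0, 0.01, 0.0], [-0.03, -0.29, -0.17], [-0.04, -0.29, -0.17]]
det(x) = 0.03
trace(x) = 0.05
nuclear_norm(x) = 1.25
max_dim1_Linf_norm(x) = 0.56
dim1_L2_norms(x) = [0.32, 0.38, 0.69]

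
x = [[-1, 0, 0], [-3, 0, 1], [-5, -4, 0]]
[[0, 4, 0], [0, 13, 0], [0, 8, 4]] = x @ [[0, -4, 0], [0, 3, -1], [0, 1, 0]]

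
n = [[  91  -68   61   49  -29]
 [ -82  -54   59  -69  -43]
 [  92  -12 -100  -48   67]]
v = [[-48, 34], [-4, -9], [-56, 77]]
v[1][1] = -9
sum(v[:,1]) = 102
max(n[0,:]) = 91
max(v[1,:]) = -4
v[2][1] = 77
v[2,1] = 77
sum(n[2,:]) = -1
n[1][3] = -69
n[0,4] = -29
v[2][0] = -56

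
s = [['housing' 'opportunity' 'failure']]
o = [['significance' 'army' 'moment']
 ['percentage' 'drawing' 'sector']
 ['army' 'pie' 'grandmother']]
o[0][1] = 'army'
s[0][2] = 'failure'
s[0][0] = 'housing'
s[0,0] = 'housing'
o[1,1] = 'drawing'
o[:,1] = ['army', 'drawing', 'pie']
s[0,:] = ['housing', 'opportunity', 'failure']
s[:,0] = ['housing']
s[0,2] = 'failure'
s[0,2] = 'failure'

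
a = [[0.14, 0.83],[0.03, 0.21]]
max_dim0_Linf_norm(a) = 0.83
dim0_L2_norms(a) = [0.14, 0.86]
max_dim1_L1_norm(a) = 0.97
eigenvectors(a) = [[-0.99,-0.97], [0.15,-0.23]]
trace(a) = 0.35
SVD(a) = [[-0.97,-0.24], [-0.24,0.97]] @ diag([0.8680282970365336, 0.005184162792115299]) @ [[-0.16, -0.99],[-0.99, 0.16]]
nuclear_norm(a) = 0.87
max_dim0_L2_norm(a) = 0.86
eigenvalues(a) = [0.01, 0.34]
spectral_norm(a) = 0.87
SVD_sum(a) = [[0.14, 0.83], [0.03, 0.21]] + [[0.00, -0.00], [-0.00, 0.00]]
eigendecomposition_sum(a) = [[0.01, -0.03], [-0.0, 0.01]] + [[0.13, 0.86], [0.03, 0.20]]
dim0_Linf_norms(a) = [0.14, 0.83]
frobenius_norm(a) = 0.87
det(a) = 0.00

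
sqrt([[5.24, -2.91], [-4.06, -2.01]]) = [[2.22+0.25j, -0.75+0.54j], [-1.04+0.75j, (0.35+1.59j)]]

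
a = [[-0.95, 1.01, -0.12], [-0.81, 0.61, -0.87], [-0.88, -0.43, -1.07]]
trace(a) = -1.41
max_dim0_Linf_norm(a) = 1.07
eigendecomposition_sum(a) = [[-0.43+0.57j, 0.32-0.13j, (0.03+0.42j)],[(-0.34-0.38j), 0.05+0.25j, (-0.31-0.04j)],[(-0.48-1.02j), (-0.05+0.55j), -0.62-0.27j]] + [[(-0.43-0.57j),0.32+0.13j,0.03-0.42j], [(-0.34+0.38j),(0.05-0.25j),-0.31+0.04j], [-0.48+1.02j,-0.05-0.55j,(-0.62+0.27j)]] + [[(-0.09-0j), 0.36+0.00j, (-0.18-0j)], [(-0.12-0j), (0.51+0j), (-0.26-0j)], [0.08+0.00j, (-0.32-0j), (0.16+0j)]]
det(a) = 0.77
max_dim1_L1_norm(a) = 2.38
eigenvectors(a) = [[(0.23+0.44j),(0.23-0.44j),(-0.51+0j)],  [-0.35+0.10j,(-0.35-0.1j),(-0.73+0j)],  [-0.79+0.00j,-0.79-0.00j,0.46+0.00j]]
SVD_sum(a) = [[-0.82, 0.38, -0.65], [-0.97, 0.45, -0.77], [-0.83, 0.38, -0.66]] + [[-0.03, 0.70, 0.44], [-0.00, 0.07, 0.04], [0.03, -0.76, -0.48]] + [[-0.10, -0.06, 0.09], [0.16, 0.1, -0.14], [-0.08, -0.05, 0.07]]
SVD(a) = [[-0.54, -0.67, -0.51], [-0.64, -0.07, 0.77], [-0.55, 0.74, -0.39]] @ diag([2.0577033165801186, 1.2245263022493251, 0.3044542593474059]) @ [[0.74, -0.34, 0.59], [0.03, -0.85, -0.53], [0.68, 0.41, -0.61]]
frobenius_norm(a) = 2.41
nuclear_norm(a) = 3.59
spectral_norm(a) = 2.06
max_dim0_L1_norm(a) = 2.64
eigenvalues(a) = [(-1+0.55j), (-1-0.55j), (0.59+0j)]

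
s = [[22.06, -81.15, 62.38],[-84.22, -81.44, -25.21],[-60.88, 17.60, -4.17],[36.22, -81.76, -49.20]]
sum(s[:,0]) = -86.82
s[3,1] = -81.76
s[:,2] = [62.38, -25.21, -4.17, -49.2]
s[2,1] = 17.6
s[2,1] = 17.6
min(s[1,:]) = -84.22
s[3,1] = -81.76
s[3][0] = 36.22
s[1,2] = -25.21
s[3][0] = 36.22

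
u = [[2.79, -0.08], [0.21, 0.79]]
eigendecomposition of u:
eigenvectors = [[0.99,  0.04], [0.1,  1.00]]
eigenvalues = [2.78, 0.8]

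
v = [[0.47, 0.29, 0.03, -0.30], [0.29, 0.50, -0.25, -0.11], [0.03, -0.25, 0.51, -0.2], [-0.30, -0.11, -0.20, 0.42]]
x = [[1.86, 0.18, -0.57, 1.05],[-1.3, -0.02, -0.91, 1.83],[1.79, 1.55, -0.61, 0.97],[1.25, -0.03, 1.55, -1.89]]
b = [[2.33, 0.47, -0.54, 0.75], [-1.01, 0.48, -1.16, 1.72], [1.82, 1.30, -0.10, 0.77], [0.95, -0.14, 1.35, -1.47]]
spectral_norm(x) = 3.66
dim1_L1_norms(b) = [4.09, 4.37, 3.99, 3.91]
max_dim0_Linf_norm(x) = 1.89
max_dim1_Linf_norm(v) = 0.51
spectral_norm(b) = 3.41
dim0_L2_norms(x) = [3.15, 1.56, 1.98, 2.99]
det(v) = 0.01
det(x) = 3.98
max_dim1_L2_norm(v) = 0.64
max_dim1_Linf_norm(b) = 2.33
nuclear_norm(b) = 7.52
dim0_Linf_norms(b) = [2.33, 1.3, 1.35, 1.72]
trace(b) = 1.24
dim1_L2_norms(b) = [2.55, 2.36, 2.37, 2.21]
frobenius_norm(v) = 1.22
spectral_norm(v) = 0.94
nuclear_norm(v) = 1.90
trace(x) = -0.66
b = x + v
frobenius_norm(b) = 4.75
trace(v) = 1.90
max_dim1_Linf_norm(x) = 1.89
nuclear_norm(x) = 8.24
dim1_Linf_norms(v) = [0.47, 0.5, 0.51, 0.42]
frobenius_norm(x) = 5.02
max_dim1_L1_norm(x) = 4.92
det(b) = 0.93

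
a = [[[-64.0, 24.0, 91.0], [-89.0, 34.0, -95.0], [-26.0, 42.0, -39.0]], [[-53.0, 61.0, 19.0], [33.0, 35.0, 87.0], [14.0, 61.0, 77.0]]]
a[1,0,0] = -53.0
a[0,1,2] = -95.0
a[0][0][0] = -64.0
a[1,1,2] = 87.0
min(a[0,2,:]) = -39.0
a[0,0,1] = 24.0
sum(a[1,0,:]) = 27.0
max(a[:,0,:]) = 91.0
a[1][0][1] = 61.0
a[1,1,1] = 35.0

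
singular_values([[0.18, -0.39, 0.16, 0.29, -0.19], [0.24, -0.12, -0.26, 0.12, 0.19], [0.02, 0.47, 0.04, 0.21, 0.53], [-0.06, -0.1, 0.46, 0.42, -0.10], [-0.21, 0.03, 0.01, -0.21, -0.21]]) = [0.86, 0.74, 0.56, 0.06, 0.01]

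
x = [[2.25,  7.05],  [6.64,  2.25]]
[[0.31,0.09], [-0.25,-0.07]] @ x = [[1.3, 2.39], [-1.03, -1.92]]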